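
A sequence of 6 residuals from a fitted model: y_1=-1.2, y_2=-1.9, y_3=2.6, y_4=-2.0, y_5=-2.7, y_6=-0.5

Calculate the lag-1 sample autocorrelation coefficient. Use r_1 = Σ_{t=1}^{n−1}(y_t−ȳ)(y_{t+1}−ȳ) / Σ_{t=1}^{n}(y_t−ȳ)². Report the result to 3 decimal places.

-0.324

Mean ȳ = (-1.2 − 1.9 + 2.6 − 2.0 − 2.7 − 0.5)/6 = -0.9500
Deviations from mean: -0.2500, -0.9500, 3.5500, -1.0500, -1.7500, 0.4500
Σ(y_t−ȳ)(y_{t+1}−ȳ) = (0.2375) + (-3.3725) + (-3.7275) + (1.8375) + (-0.7875) = -5.8125
Denominator Σ(y_t−ȳ)² = 17.9350
r_1 = -5.8125 / 17.9350 = -0.324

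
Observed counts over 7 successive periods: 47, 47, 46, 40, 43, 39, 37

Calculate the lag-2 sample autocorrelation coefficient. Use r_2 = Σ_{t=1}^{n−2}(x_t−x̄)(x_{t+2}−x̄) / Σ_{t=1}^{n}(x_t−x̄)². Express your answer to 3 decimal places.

0.117

Mean x̄ = (47 + 47 + 46 + 40 + 43 + 39 + 37)/7 = 42.7143
Numerator Σ_{t=1}^{5}(x_t−x̄)(x_{t+2}−x̄) = 11.8367
Denominator Σ(x_t−x̄)² = 101.4286
r_2 = 11.8367 / 101.4286 = 0.117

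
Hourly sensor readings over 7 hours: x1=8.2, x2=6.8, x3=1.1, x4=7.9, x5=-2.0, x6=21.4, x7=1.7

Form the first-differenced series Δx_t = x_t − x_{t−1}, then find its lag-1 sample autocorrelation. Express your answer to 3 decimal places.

-0.701

First differences Δx: -1.4, -5.7, 6.8, -9.9, 23.4, -19.7
Mean of differences = -1.0833
Numerator Σ(Δx_t−Δx̄)(Δx_{t+1}−Δx̄) = -776.0969
Denominator Σ(Δx_t−Δx̄)² = 1107.3083
r_1(Δx) = -776.0969 / 1107.3083 = -0.701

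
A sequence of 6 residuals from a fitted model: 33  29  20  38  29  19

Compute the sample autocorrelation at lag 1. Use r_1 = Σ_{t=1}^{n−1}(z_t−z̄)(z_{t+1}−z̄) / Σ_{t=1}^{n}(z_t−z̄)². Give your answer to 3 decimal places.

Mean z̄ = (33 + 29 + 20 + 38 + 29 + 19)/6 = 28.0000
Deviations from mean: 5.0000, 1.0000, -8.0000, 10.0000, 1.0000, -9.0000
Numerator Σ_{t=1}^{5}(z_t−z̄)(z_{t+1}−z̄) = -82.0000
Denominator Σ(z_t−z̄)² = 272.0000
r_1 = -82.0000 / 272.0000 = -0.301

-0.301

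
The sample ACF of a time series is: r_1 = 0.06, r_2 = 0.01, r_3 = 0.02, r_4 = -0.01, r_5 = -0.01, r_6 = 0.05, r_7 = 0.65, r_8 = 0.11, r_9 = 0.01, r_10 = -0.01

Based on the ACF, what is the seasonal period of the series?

7

The largest autocorrelation is r_7 = 0.65; the remaining lags stay at or below 0.11.
The dominant spike at lag 7 indicates a seasonal period of 7.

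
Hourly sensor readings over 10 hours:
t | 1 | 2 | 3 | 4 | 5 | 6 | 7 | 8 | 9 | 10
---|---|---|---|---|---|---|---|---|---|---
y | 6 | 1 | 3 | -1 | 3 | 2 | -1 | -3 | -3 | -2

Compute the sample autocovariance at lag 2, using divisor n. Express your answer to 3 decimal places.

Mean ȳ = (6 + 1 + 3 − 1 + 3 + 2 − 1 − 3 − 3 − 2)/10 = 0.5000
Σ_{t=1}^{8}(y_t−ȳ)(y_{t+2}−ȳ) = 22.0000
γ_2 = 22.0000 / 10 = 2.200

2.200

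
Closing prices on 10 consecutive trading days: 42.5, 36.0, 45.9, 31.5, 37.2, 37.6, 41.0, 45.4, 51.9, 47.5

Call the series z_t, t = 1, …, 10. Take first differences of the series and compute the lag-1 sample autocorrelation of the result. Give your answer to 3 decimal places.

-0.595

First differences Δz: -6.5, 9.9, -14.4, 5.7, 0.4, 3.4, 4.4, 6.5, -4.4
Mean of differences = 0.5556
Numerator Σ(Δz_t−Δz̄)(Δz_{t+1}−Δz̄) = -279.5320
Denominator Σ(Δz_t−Δz̄)² = 470.0222
r_1(Δz) = -279.5320 / 470.0222 = -0.595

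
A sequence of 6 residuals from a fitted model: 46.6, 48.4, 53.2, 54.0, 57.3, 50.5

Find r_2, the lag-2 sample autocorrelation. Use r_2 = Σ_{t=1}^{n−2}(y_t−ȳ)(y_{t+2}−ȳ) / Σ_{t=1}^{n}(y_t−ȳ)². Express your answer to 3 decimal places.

Mean ȳ = (46.6 + 48.4 + 53.2 + 54.0 + 57.3 + 50.5)/6 = 51.6667
Numerator Σ_{t=1}^{4}(y_t−ȳ)(y_{t+2}−ȳ) = -9.4756
Denominator Σ(y_t−ȳ)² = 77.2333
r_2 = -9.4756 / 77.2333 = -0.123

-0.123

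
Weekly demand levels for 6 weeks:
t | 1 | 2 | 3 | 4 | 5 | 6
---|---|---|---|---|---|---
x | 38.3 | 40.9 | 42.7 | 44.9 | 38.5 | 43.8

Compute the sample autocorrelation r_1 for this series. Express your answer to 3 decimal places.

-0.312

Mean x̄ = (38.3 + 40.9 + 42.7 + 44.9 + 38.5 + 43.8)/6 = 41.5167
Deviations from mean: -3.2167, -0.6167, 1.1833, 3.3833, -3.0167, 2.2833
Σ(x_t−x̄)(x_{t+1}−x̄) = (1.9836) + (-0.7297) + (4.0036) + (-10.2064) + (-6.8881) = -11.8369
Denominator Σ(x_t−x̄)² = 37.8883
r_1 = -11.8369 / 37.8883 = -0.312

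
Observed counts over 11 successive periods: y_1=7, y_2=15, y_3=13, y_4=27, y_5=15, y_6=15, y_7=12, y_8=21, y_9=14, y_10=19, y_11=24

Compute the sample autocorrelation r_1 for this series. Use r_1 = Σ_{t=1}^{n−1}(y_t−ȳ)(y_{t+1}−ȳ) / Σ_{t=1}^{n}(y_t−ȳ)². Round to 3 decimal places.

Mean ȳ = (7 + 15 + 13 + 27 + 15 + 15 + 12 + 21 + 14 + 19 + 24)/11 = 16.5455
Numerator Σ_{t=1}^{10}(y_t−ȳ)(y_{t+1}−ȳ) = -43.1157
Denominator Σ(y_t−ȳ)² = 328.7273
r_1 = -43.1157 / 328.7273 = -0.131

-0.131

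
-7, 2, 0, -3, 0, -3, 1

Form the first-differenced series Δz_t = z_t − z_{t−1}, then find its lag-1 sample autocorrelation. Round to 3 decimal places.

First differences Δz: 9, -2, -3, 3, -3, 4
Mean of differences = 1.3333
Numerator Σ(Δz_t−Δz̄)(Δz_{t+1}−Δz̄) = -37.1111
Denominator Σ(Δz_t−Δz̄)² = 117.3333
r_1(Δz) = -37.1111 / 117.3333 = -0.316

-0.316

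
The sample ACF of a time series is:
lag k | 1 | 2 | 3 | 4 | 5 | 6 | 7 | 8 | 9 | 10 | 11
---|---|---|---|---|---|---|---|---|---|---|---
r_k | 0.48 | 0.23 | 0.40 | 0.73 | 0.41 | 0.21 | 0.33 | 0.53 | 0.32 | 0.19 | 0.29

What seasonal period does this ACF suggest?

4

The largest autocorrelation is r_4 = 0.73, with a weaker echo at lag 8 (0.53); the remaining lags stay at or below 0.48. The elevated value at lag 1 (0.48), dropping to 0.23 at lag 2, reflects decaying short-term dependence rather than seasonality.
The dominant spike at lag 4 indicates a seasonal period of 4.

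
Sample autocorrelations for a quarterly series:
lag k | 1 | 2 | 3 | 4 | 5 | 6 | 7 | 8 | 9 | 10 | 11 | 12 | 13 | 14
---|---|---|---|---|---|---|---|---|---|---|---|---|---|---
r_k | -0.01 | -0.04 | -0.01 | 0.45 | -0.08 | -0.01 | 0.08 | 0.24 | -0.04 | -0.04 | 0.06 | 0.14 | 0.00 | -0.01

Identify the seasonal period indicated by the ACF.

4

The largest autocorrelation is r_4 = 0.45, with a weaker echo at lag 8 (0.24); the remaining lags stay at or below 0.14.
The dominant spike at lag 4 indicates a seasonal period of 4.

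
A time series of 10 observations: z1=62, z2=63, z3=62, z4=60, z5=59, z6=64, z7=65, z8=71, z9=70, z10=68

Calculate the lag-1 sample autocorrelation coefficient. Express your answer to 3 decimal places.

Mean z̄ = (62 + 63 + 62 + 60 + 59 + 64 + 65 + 71 + 70 + 68)/10 = 64.4000
Numerator Σ_{t=1}^{9}(z_t−z̄)(z_{t+1}−z̄) = 104.0400
Denominator Σ(z_t−z̄)² = 150.4000
r_1 = 104.0400 / 150.4000 = 0.692

0.692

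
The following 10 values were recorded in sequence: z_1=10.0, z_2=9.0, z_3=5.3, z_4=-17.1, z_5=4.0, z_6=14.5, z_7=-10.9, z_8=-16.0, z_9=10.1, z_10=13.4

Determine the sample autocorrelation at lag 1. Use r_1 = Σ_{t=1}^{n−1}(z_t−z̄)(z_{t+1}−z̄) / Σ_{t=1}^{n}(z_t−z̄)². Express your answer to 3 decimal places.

Mean z̄ = (10.0 + 9.0 + 5.3 − 17.1 + 4.0 + 14.5 − 10.9 − 16.0 + 10.1 + 13.4)/10 = 2.2300
Numerator Σ_{t=1}^{9}(z_t−z̄)(z_{t+1}−z̄) = 24.2401
Denominator Σ(z_t−z̄)² = 1334.4010
r_1 = 24.2401 / 1334.4010 = 0.018

0.018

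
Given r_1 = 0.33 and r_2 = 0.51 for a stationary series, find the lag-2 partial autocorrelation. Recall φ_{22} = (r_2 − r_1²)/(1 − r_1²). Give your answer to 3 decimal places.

φ_{22} = (r_2 − r_1²) / (1 − r_1²)
r_1² = (0.33)² = 0.1089
Numerator = 0.51 − 0.1089 = 0.4011; denominator = 1 − 0.1089 = 0.8911
φ_{22} = 0.4011 / 0.8911 = 0.450

0.450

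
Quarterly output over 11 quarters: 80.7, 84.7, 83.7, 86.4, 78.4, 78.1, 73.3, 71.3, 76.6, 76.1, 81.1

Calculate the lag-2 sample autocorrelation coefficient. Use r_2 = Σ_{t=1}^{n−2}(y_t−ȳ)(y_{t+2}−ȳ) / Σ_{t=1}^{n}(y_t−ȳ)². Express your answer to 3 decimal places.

0.370

Mean ȳ = (80.7 + 84.7 + 83.7 + 86.4 + 78.4 + 78.1 + 73.3 + 71.3 + 76.6 + 76.1 + 81.1)/11 = 79.1273
Numerator Σ_{t=1}^{9}(y_t−ȳ)(y_{t+2}−ȳ) = 82.6394
Denominator Σ(y_t−ȳ)² = 223.5818
r_2 = 82.6394 / 223.5818 = 0.370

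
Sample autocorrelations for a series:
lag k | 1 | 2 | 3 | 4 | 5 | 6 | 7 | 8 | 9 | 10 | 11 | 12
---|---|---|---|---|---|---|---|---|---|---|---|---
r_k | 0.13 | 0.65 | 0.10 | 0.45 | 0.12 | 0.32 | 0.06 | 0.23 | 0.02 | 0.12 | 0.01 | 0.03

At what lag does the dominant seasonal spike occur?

2

The largest autocorrelation is r_2 = 0.65, with weaker echoes at lags 4 (0.45), 6 (0.32) and 8 (0.23); the remaining lags stay at or below 0.13.
The dominant spike at lag 2 indicates a seasonal period of 2.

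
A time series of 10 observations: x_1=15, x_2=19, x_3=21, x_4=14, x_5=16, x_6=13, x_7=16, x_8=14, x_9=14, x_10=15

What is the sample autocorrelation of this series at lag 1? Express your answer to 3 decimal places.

Mean x̄ = (15 + 19 + 21 + 14 + 16 + 13 + 16 + 14 + 14 + 15)/10 = 15.7000
Numerator Σ_{t=1}^{9}(x_t−x̄)(x_{t+1}−x̄) = 7.6100
Denominator Σ(x_t−x̄)² = 56.1000
r_1 = 7.6100 / 56.1000 = 0.136

0.136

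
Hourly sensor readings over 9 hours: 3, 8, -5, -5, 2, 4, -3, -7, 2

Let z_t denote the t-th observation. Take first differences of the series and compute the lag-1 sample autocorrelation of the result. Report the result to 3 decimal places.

First differences Δz: 5, -13, 0, 7, 2, -7, -4, 9
Mean of differences = -0.1250
Numerator Σ(Δz_t−Δz̄)(Δz_{t+1}−Δz̄) = -74.8906
Denominator Σ(Δz_t−Δz̄)² = 392.8750
r_1(Δz) = -74.8906 / 392.8750 = -0.191

-0.191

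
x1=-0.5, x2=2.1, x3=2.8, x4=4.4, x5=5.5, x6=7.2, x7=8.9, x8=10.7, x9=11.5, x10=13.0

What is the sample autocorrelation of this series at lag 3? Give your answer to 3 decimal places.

0.148

Mean x̄ = (-0.5 + 2.1 + 2.8 + 4.4 + 5.5 + 7.2 + 8.9 + 10.7 + 11.5 + 13.0)/10 = 6.5600
Σ(x_t−x̄)(x_{t+3}−x̄) = (15.2496) + (4.7276) + (-2.4064) + (-5.0544) + (-4.3884) + (3.1616) + (15.0696) = 26.3592
Denominator Σ(x_t−x̄)² = 178.5640
r_3 = 26.3592 / 178.5640 = 0.148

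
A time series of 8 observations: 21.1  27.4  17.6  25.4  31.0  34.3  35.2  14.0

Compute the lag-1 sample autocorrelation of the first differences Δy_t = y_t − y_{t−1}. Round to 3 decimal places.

-0.125

First differences Δy: 6.3, -9.8, 7.8, 5.6, 3.3, 0.9, -21.2
Mean of differences = -1.0143
Numerator Σ(Δy_t−Δȳ)(Δy_{t+1}−Δȳ) = -85.2473
Denominator Σ(Δy_t−Δȳ)² = 681.8686
r_1(Δy) = -85.2473 / 681.8686 = -0.125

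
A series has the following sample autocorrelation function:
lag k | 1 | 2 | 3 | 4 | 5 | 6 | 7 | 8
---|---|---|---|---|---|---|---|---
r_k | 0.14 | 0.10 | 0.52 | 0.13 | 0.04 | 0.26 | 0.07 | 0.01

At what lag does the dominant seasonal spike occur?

The largest autocorrelation is r_3 = 0.52, with a weaker echo at lag 6 (0.26); the remaining lags stay at or below 0.14.
The dominant spike at lag 3 indicates a seasonal period of 3.

3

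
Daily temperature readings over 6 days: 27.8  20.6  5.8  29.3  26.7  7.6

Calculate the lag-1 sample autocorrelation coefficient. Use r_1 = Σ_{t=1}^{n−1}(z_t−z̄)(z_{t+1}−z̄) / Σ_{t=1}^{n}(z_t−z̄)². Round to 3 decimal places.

Mean z̄ = (27.8 + 20.6 + 5.8 + 29.3 + 26.7 + 7.6)/6 = 19.6333
Deviations from mean: 8.1667, 0.9667, -13.8333, 9.6667, 7.0667, -12.0333
Σ(z_t−z̄)(z_{t+1}−z̄) = (7.8944) + (-13.3722) + (-133.7222) + (68.3111) + (-85.0356) = -155.9244
Denominator Σ(z_t−z̄)² = 547.1733
r_1 = -155.9244 / 547.1733 = -0.285

-0.285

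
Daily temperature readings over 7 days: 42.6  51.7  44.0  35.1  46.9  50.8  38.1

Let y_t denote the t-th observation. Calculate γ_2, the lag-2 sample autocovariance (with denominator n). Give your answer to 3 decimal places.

-20.741

Mean ȳ = (42.6 + 51.7 + 44.0 + 35.1 + 46.9 + 50.8 + 38.1)/7 = 44.1714
Σ_{t=1}^{5}(y_t−ȳ)(y_{t+2}−ȳ) = -145.1902
γ_2 = -145.1902 / 7 = -20.741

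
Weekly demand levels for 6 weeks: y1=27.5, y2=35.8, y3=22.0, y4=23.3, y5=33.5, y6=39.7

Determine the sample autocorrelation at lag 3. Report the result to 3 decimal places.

Mean ȳ = (27.5 + 35.8 + 22.0 + 23.3 + 33.5 + 39.7)/6 = 30.3000
Deviations from mean: -2.8000, 5.5000, -8.3000, -7.0000, 3.2000, 9.4000
Numerator Σ_{t=1}^{3}(y_t−ȳ)(y_{t+3}−ȳ) = -40.8200
Denominator Σ(y_t−ȳ)² = 254.5800
r_3 = -40.8200 / 254.5800 = -0.160

-0.160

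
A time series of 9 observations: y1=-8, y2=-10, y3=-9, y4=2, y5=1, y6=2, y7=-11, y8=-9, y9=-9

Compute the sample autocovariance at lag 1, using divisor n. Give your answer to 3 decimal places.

Mean ȳ = (-8 − 10 − 9 + 2 + 1 + 2 − 11 − 9 − 9)/9 = -5.6667
Σ_{t=1}^{8}(y_t−ȳ)(y_{t+1}−ȳ) = 89.2222
γ_1 = 89.2222 / 9 = 9.914

9.914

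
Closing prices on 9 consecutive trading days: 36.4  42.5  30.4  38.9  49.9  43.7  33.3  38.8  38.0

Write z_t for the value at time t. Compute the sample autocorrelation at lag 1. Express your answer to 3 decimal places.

-0.053

Mean z̄ = (36.4 + 42.5 + 30.4 + 38.9 + 49.9 + 43.7 + 33.3 + 38.8 + 38.0)/9 = 39.1000
Numerator Σ_{t=1}^{8}(z_t−z̄)(z_{t+1}−z̄) = -14.1100
Denominator Σ(z_t−z̄)² = 267.3200
r_1 = -14.1100 / 267.3200 = -0.053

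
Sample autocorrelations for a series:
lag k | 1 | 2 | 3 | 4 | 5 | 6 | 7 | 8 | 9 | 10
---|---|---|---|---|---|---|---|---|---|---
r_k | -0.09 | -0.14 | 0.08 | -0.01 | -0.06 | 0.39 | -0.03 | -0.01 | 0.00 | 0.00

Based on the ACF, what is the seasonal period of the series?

6

The largest autocorrelation is r_6 = 0.39; the remaining lags stay at or below 0.08.
The dominant spike at lag 6 indicates a seasonal period of 6.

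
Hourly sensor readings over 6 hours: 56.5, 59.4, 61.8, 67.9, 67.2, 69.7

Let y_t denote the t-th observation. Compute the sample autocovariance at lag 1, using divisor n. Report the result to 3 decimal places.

11.129

Mean ȳ = (56.5 + 59.4 + 61.8 + 67.9 + 67.2 + 69.7)/6 = 63.7500
Deviations: -7.2500, -4.3500, -1.9500, 4.1500, 3.4500, 5.9500
Σ_{t=1}^{5}(y_t−ȳ)(y_{t+1}−ȳ) = 66.7725
γ_1 = 66.7725 / 6 = 11.129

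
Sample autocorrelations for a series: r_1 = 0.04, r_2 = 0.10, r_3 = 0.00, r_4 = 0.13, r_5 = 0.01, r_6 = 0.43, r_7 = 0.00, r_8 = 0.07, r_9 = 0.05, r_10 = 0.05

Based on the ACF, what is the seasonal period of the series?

The largest autocorrelation is r_6 = 0.43; the remaining lags stay at or below 0.13.
The dominant spike at lag 6 indicates a seasonal period of 6.

6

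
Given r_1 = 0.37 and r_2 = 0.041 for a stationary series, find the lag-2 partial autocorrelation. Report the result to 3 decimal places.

φ_{22} = (r_2 − r_1²) / (1 − r_1²)
r_1² = (0.37)² = 0.1369
Numerator = 0.041 − 0.1369 = -0.0959; denominator = 1 − 0.1369 = 0.8631
φ_{22} = -0.0959 / 0.8631 = -0.111

-0.111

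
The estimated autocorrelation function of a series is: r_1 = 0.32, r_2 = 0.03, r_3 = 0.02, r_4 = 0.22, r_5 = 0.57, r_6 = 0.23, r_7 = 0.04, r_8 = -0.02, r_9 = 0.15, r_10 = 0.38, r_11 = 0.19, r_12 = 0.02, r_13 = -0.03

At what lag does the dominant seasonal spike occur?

The largest autocorrelation is r_5 = 0.57, with a weaker echo at lag 10 (0.38); the remaining lags stay at or below 0.32. The elevated value at lag 1 (0.32), dropping to 0.03 at lag 2, reflects decaying short-term dependence rather than seasonality.
The dominant spike at lag 5 indicates a seasonal period of 5.

5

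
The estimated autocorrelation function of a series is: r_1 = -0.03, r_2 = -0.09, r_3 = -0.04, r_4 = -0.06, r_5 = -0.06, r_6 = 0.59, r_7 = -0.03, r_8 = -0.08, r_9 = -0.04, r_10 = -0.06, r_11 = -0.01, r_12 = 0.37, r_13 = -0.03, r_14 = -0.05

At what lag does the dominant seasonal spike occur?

The largest autocorrelation is r_6 = 0.59, with a weaker echo at lag 12 (0.37); the remaining lags stay at or below -0.01.
The dominant spike at lag 6 indicates a seasonal period of 6.

6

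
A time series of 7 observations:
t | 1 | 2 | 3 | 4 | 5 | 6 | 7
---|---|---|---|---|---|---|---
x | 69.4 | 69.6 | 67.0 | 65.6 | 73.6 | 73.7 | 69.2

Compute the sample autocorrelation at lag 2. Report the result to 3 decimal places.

-0.496

Mean x̄ = (69.4 + 69.6 + 67.0 + 65.6 + 73.6 + 73.7 + 69.2)/7 = 69.7286
Deviations from mean: -0.3286, -0.1286, -2.7286, -4.1286, 3.8714, 3.9714, -0.5286
Σ(x_t−x̄)(x_{t+2}−x̄) = (0.8965) + (0.5308) + (-10.5635) + (-16.3963) + (-2.0463) = -27.5788
Denominator Σ(x_t−x̄)² = 55.6543
r_2 = -27.5788 / 55.6543 = -0.496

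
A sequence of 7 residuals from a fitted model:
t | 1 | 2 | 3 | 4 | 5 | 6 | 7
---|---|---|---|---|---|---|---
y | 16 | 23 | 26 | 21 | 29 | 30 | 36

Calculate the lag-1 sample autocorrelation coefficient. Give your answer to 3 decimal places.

0.258

Mean ȳ = (16 + 23 + 26 + 21 + 29 + 30 + 36)/7 = 25.8571
Deviations from mean: -9.8571, -2.8571, 0.1429, -4.8571, 3.1429, 4.1429, 10.1429
Σ(y_t−ȳ)(y_{t+1}−ȳ) = (28.1633) + (-0.4082) + (-0.6939) + (-15.2653) + (13.0204) + (42.0204) = 66.8367
Denominator Σ(y_t−ȳ)² = 258.8571
r_1 = 66.8367 / 258.8571 = 0.258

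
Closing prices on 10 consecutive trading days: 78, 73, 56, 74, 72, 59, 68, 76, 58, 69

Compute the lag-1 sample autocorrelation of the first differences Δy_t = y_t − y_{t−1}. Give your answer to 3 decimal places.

First differences Δy: -5, -17, 18, -2, -13, 9, 8, -18, 11
Mean of differences = -1.0000
Numerator Σ(Δy_t−Δȳ)(Δy_{t+1}−Δȳ) = -634.0000
Denominator Σ(Δy_t−Δȳ)² = 1392.0000
r_1(Δy) = -634.0000 / 1392.0000 = -0.455

-0.455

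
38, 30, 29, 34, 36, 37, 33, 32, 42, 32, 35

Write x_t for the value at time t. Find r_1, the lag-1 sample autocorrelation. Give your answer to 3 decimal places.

-0.174

Mean x̄ = (38 + 30 + 29 + 34 + 36 + 37 + 33 + 32 + 42 + 32 + 35)/11 = 34.3636
Numerator Σ_{t=1}^{10}(x_t−x̄)(x_{t+1}−x̄) = -24.7686
Denominator Σ(x_t−x̄)² = 142.5455
r_1 = -24.7686 / 142.5455 = -0.174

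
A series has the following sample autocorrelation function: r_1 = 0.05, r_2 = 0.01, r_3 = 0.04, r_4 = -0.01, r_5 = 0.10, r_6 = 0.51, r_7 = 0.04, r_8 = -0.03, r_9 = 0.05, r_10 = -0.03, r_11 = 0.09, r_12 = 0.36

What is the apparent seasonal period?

The largest autocorrelation is r_6 = 0.51, with a weaker echo at lag 12 (0.36); the remaining lags stay at or below 0.10.
The dominant spike at lag 6 indicates a seasonal period of 6.

6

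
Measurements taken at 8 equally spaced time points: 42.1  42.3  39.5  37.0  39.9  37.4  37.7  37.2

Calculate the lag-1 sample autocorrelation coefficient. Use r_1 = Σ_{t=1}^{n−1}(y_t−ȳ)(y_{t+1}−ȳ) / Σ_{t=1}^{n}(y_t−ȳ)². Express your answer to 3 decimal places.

0.367

Mean ȳ = (42.1 + 42.3 + 39.5 + 37.0 + 39.9 + 37.4 + 37.7 + 37.2)/8 = 39.1375
Deviations from mean: 2.9625, 3.1625, 0.3625, -2.1375, 0.7625, -1.7375, -1.4375, -1.9375
Numerator Σ_{t=1}^{7}(y_t−ȳ)(y_{t+1}−ȳ) = 12.0686
Denominator Σ(y_t−ȳ)² = 32.8988
r_1 = 12.0686 / 32.8988 = 0.367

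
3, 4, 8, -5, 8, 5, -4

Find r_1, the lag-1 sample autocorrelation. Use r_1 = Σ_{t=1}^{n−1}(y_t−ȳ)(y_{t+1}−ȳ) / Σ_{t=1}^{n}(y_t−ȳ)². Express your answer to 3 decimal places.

-0.464

Mean ȳ = (3 + 4 + 8 − 5 + 8 + 5 − 4)/7 = 2.7143
Deviations from mean: 0.2857, 1.2857, 5.2857, -7.7143, 5.2857, 2.2857, -6.7143
Σ(y_t−ȳ)(y_{t+1}−ȳ) = (0.3673) + (6.7959) + (-40.7755) + (-40.7755) + (12.0816) + (-15.3469) = -77.6531
Denominator Σ(y_t−ȳ)² = 167.4286
r_1 = -77.6531 / 167.4286 = -0.464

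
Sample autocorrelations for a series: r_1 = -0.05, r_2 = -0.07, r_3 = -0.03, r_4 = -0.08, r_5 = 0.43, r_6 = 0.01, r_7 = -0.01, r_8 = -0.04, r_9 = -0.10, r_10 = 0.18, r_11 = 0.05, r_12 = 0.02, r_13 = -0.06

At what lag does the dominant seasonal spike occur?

The largest autocorrelation is r_5 = 0.43, with a weaker echo at lag 10 (0.18); the remaining lags stay at or below 0.05.
The dominant spike at lag 5 indicates a seasonal period of 5.

5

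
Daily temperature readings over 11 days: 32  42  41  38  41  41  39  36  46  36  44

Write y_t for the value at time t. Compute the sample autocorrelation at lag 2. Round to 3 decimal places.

0.104

Mean ȳ = (32 + 42 + 41 + 38 + 41 + 41 + 39 + 36 + 46 + 36 + 44)/11 = 39.6364
Numerator Σ_{t=1}^{9}(y_t−ȳ)(y_{t+2}−ȳ) = 16.4628
Denominator Σ(y_t−ȳ)² = 158.5455
r_2 = 16.4628 / 158.5455 = 0.104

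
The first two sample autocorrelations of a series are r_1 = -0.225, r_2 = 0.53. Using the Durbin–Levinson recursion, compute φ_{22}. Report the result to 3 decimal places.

φ_{22} = (r_2 − r_1²) / (1 − r_1²)
r_1² = (-0.225)² = 0.050625
Numerator = 0.53 − 0.0506 = 0.4794; denominator = 1 − 0.0506 = 0.9494
φ_{22} = 0.4794 / 0.9494 = 0.505

0.505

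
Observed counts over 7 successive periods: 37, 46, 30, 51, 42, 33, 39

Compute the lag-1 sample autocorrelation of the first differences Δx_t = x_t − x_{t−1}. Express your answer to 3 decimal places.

-0.654

First differences Δx: 9, -16, 21, -9, -9, 6
Mean of differences = 0.3333
Numerator Σ(Δx_t−Δx̄)(Δx_{t+1}−Δx̄) = -637.7778
Denominator Σ(Δx_t−Δx̄)² = 975.3333
r_1(Δx) = -637.7778 / 975.3333 = -0.654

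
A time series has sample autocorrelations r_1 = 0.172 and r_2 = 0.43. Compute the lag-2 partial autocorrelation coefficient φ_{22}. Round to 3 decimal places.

φ_{22} = (r_2 − r_1²) / (1 − r_1²)
r_1² = (0.172)² = 0.029584
Numerator = 0.43 − 0.0296 = 0.4004; denominator = 1 − 0.0296 = 0.9704
φ_{22} = 0.4004 / 0.9704 = 0.413

0.413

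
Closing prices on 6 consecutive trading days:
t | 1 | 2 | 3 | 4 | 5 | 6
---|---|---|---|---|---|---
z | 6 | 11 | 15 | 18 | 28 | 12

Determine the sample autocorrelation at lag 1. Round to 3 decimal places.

0.127

Mean z̄ = (6 + 11 + 15 + 18 + 28 + 12)/6 = 15.0000
Deviations from mean: -9.0000, -4.0000, 0.0000, 3.0000, 13.0000, -3.0000
Σ(z_t−z̄)(z_{t+1}−z̄) = (36.0000) + (0.0000) + (0.0000) + (39.0000) + (-39.0000) = 36.0000
Denominator Σ(z_t−z̄)² = 284.0000
r_1 = 36.0000 / 284.0000 = 0.127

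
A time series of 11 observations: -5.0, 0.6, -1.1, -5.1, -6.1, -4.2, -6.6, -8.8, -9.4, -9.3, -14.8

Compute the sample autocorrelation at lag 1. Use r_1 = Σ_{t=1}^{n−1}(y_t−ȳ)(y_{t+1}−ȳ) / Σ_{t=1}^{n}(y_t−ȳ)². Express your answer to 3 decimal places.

Mean ȳ = (-5.0 + 0.6 − 1.1 − 5.1 − 6.1 − 4.2 − 6.6 − 8.8 − 9.4 − 9.3 − 14.8)/11 = -6.3455
Numerator Σ_{t=1}^{10}(y_t−ȳ)(y_{t+1}−ȳ) = 94.7225
Denominator Σ(y_t−ȳ)² = 179.4073
r_1 = 94.7225 / 179.4073 = 0.528

0.528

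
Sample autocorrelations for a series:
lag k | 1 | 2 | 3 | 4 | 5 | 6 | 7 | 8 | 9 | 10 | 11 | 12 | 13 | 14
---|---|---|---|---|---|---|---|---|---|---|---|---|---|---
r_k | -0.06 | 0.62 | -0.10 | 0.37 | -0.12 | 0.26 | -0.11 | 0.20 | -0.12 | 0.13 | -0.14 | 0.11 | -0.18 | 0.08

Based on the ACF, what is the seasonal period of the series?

2

The largest autocorrelation is r_2 = 0.62, with weaker echoes at lags 4 (0.37), 6 (0.26) and 8 (0.20); the remaining lags stay at or below 0.13.
The dominant spike at lag 2 indicates a seasonal period of 2.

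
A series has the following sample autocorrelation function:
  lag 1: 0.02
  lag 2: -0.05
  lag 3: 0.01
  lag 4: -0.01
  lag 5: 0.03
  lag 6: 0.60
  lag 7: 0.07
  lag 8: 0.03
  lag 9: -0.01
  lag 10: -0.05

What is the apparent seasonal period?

6

The largest autocorrelation is r_6 = 0.60; the remaining lags stay at or below 0.07.
The dominant spike at lag 6 indicates a seasonal period of 6.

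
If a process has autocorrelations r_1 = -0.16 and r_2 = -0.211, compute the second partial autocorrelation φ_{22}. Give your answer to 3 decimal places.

φ_{22} = (r_2 − r_1²) / (1 − r_1²)
r_1² = (-0.16)² = 0.0256
Numerator = -0.211 − 0.0256 = -0.2366; denominator = 1 − 0.0256 = 0.9744
φ_{22} = -0.2366 / 0.9744 = -0.243

-0.243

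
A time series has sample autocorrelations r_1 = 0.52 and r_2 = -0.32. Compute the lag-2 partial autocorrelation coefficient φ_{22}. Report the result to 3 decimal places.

-0.809

φ_{22} = (r_2 − r_1²) / (1 − r_1²)
r_1² = (0.52)² = 0.2704
Numerator = -0.32 − 0.2704 = -0.5904; denominator = 1 − 0.2704 = 0.7296
φ_{22} = -0.5904 / 0.7296 = -0.809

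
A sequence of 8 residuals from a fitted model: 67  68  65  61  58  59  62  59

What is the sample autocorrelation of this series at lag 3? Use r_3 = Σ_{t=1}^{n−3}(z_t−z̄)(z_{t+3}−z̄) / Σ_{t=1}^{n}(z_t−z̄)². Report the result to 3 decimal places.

-0.236

Mean z̄ = (67 + 68 + 65 + 61 + 58 + 59 + 62 + 59)/8 = 62.3750
Deviations from mean: 4.6250, 5.6250, 2.6250, -1.3750, -4.3750, -3.3750, -0.3750, -3.3750
Σ(z_t−z̄)(z_{t+3}−z̄) = (-6.3594) + (-24.6094) + (-8.8594) + (0.5156) + (14.7656) = -24.5469
Denominator Σ(z_t−z̄)² = 103.8750
r_3 = -24.5469 / 103.8750 = -0.236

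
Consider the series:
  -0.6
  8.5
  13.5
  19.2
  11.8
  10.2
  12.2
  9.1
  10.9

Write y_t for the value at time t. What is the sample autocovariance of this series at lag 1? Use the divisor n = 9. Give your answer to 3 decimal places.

5.489

Mean ȳ = (-0.6 + 8.5 + 13.5 + 19.2 + 11.8 + 10.2 + 12.2 + 9.1 + 10.9)/9 = 10.5333
Σ_{t=1}^{8}(y_t−ȳ)(y_{t+1}−ȳ) = 49.4022
γ_1 = 49.4022 / 9 = 5.489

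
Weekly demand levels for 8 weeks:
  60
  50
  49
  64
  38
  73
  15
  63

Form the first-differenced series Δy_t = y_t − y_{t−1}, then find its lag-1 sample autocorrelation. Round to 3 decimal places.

First differences Δy: -10, -1, 15, -26, 35, -58, 48
Mean of differences = 0.4286
Numerator Σ(Δy_t−Δȳ)(Δy_{t+1}−Δȳ) = -6104.1837
Denominator Σ(Δy_t−Δȳ)² = 7893.7143
r_1(Δy) = -6104.1837 / 7893.7143 = -0.773

-0.773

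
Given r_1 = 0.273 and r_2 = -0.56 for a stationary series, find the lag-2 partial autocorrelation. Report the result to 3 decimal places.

-0.686

φ_{22} = (r_2 − r_1²) / (1 − r_1²)
r_1² = (0.273)² = 0.074529
Numerator = -0.56 − 0.0745 = -0.6345; denominator = 1 − 0.0745 = 0.9255
φ_{22} = -0.6345 / 0.9255 = -0.686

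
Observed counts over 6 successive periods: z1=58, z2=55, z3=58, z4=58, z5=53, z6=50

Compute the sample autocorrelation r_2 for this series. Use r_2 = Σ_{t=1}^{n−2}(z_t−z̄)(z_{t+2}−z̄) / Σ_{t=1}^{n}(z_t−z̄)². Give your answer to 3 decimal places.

Mean z̄ = (58 + 55 + 58 + 58 + 53 + 50)/6 = 55.3333
Deviations from mean: 2.6667, -0.3333, 2.6667, 2.6667, -2.3333, -5.3333
Numerator Σ_{t=1}^{4}(z_t−z̄)(z_{t+2}−z̄) = -14.2222
Denominator Σ(z_t−z̄)² = 55.3333
r_2 = -14.2222 / 55.3333 = -0.257

-0.257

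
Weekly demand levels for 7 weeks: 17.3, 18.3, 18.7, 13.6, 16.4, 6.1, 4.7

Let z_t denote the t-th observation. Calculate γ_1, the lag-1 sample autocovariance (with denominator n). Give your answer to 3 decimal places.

Mean z̄ = (17.3 + 18.3 + 18.7 + 13.6 + 16.4 + 6.1 + 4.7)/7 = 13.5857
Deviations: 3.7143, 4.7143, 5.1143, 0.0143, 2.8143, -7.4857, -8.8857
Σ_{t=1}^{6}(z_t−z̄)(z_{t+1}−z̄) = 87.1827
γ_1 = 87.1827 / 7 = 12.455

12.455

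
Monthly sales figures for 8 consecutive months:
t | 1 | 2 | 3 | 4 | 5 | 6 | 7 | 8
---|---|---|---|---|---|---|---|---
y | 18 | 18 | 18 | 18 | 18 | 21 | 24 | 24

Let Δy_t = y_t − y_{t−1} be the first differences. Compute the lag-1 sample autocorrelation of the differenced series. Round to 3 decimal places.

0.243

First differences Δy: 0, 0, 0, 0, 3, 3, 0
Mean of differences = 0.8571
Numerator Σ(Δy_t−Δȳ)(Δy_{t+1}−Δȳ) = 3.1224
Denominator Σ(Δy_t−Δȳ)² = 12.8571
r_1(Δy) = 3.1224 / 12.8571 = 0.243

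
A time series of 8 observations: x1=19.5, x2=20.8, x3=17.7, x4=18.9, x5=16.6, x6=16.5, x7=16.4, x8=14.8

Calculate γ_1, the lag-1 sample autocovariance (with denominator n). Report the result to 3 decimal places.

1.368

Mean x̄ = (19.5 + 20.8 + 17.7 + 18.9 + 16.6 + 16.5 + 16.4 + 14.8)/8 = 17.6500
Deviations: 1.8500, 3.1500, 0.0500, 1.2500, -1.0500, -1.1500, -1.2500, -2.8500
Σ_{t=1}^{7}(x_t−x̄)(x_{t+1}−x̄) = 10.9425
γ_1 = 10.9425 / 8 = 1.368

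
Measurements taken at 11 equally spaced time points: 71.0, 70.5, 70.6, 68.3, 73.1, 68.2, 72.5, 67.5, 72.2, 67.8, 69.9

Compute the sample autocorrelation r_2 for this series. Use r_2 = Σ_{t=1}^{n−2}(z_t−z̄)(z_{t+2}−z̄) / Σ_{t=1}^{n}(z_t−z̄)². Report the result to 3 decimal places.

0.695

Mean z̄ = (71.0 + 70.5 + 70.6 + 68.3 + 73.1 + 68.2 + 72.5 + 67.5 + 72.2 + 67.8 + 69.9)/11 = 70.1455
Numerator Σ_{t=1}^{9}(z_t−z̄)(z_{t+2}−z̄) = 27.3086
Denominator Σ(z_t−z̄)² = 39.3073
r_2 = 27.3086 / 39.3073 = 0.695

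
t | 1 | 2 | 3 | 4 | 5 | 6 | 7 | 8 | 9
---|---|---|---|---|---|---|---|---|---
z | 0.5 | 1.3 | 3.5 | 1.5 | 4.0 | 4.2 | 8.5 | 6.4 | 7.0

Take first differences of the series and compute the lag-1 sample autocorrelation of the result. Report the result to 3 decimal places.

First differences Δz: 0.8, 2.2, -2.0, 2.5, 0.2, 4.3, -2.1, 0.6
Mean of differences = 0.8125
Numerator Σ(Δz_t−Δz̄)(Δz_{t+1}−Δz̄) = -21.3739
Denominator Σ(Δz_t−Δz̄)² = 33.7488
r_1(Δz) = -21.3739 / 33.7488 = -0.633

-0.633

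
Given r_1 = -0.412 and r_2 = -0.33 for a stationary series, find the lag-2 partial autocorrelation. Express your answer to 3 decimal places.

-0.602

φ_{22} = (r_2 − r_1²) / (1 − r_1²)
r_1² = (-0.412)² = 0.169744
Numerator = -0.33 − 0.1697 = -0.4997; denominator = 1 − 0.1697 = 0.8303
φ_{22} = -0.4997 / 0.8303 = -0.602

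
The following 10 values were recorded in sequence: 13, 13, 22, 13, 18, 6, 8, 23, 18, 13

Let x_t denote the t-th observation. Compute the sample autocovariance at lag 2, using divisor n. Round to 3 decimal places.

-10.118

Mean x̄ = (13 + 13 + 22 + 13 + 18 + 6 + 8 + 23 + 18 + 13)/10 = 14.7000
Σ_{t=1}^{8}(x_t−x̄)(x_{t+2}−x̄) = -101.1800
γ_2 = -101.1800 / 10 = -10.118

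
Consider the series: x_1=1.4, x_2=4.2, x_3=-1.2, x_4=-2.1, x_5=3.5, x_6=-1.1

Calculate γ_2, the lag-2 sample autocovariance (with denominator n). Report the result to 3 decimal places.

-1.839

Mean x̄ = (1.4 + 4.2 − 1.2 − 2.1 + 3.5 − 1.1)/6 = 0.7833
Deviations: 0.6167, 3.4167, -1.9833, -2.8833, 2.7167, -1.8833
Σ_{t=1}^{4}(x_t−x̄)(x_{t+2}−x̄) = -11.0322
γ_2 = -11.0322 / 6 = -1.839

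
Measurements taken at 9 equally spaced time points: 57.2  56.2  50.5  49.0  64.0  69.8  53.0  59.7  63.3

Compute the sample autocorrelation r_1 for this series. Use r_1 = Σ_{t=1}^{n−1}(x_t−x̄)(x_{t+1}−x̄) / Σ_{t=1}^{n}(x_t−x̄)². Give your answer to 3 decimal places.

Mean x̄ = (57.2 + 56.2 + 50.5 + 49.0 + 64.0 + 69.8 + 53.0 + 59.7 + 63.3)/9 = 58.0778
Numerator Σ_{t=1}^{8}(x_t−x̄)(x_{t+1}−x̄) = 41.0395
Denominator Σ(x_t−x̄)² = 372.2956
r_1 = 41.0395 / 372.2956 = 0.110

0.110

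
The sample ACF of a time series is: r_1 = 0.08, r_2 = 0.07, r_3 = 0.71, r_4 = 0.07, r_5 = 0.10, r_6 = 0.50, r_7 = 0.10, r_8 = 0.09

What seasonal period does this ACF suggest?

3

The largest autocorrelation is r_3 = 0.71, with a weaker echo at lag 6 (0.50); the remaining lags stay at or below 0.10.
The dominant spike at lag 3 indicates a seasonal period of 3.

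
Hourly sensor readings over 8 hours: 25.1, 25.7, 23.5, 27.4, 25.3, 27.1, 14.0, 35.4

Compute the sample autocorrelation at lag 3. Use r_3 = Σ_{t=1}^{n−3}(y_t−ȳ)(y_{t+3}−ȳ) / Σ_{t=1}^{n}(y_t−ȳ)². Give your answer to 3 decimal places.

Mean ȳ = (25.1 + 25.7 + 23.5 + 27.4 + 25.3 + 27.1 + 14.0 + 35.4)/8 = 25.4375
Deviations from mean: -0.3375, 0.2625, -1.9375, 1.9625, -0.1375, 1.6625, -11.4375, 9.9625
Σ(y_t−ȳ)(y_{t+3}−ȳ) = (-0.6623) + (-0.0361) + (-3.2211) + (-22.4461) + (-1.3698) = -27.7355
Denominator Σ(y_t−ȳ)² = 240.6388
r_3 = -27.7355 / 240.6388 = -0.115

-0.115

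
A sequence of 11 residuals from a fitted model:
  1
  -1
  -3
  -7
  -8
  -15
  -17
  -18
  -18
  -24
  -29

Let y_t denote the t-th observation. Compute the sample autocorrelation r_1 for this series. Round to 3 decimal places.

0.686

Mean ȳ = (1 − 1 − 3 − 7 − 8 − 15 − 17 − 18 − 18 − 24 − 29)/11 = -12.6364
Numerator Σ_{t=1}^{10}(y_t−ȳ)(y_{t+1}−ȳ) = 649.6860
Denominator Σ(y_t−ȳ)² = 946.5455
r_1 = 649.6860 / 946.5455 = 0.686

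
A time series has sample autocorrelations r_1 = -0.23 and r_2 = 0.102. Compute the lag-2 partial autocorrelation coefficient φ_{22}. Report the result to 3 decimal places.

φ_{22} = (r_2 − r_1²) / (1 − r_1²)
r_1² = (-0.23)² = 0.0529
Numerator = 0.102 − 0.0529 = 0.0491; denominator = 1 − 0.0529 = 0.9471
φ_{22} = 0.0491 / 0.9471 = 0.052

0.052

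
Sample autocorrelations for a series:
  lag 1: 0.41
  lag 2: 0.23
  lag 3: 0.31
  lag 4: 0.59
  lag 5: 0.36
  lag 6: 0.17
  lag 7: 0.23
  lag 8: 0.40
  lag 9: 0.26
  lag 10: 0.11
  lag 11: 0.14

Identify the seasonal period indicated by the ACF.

The largest autocorrelation is r_4 = 0.59; the remaining lags stay at or below 0.41. The elevated value at lag 1 (0.41), dropping to 0.23 at lag 2, reflects decaying short-term dependence rather than seasonality.
The dominant spike at lag 4 indicates a seasonal period of 4.

4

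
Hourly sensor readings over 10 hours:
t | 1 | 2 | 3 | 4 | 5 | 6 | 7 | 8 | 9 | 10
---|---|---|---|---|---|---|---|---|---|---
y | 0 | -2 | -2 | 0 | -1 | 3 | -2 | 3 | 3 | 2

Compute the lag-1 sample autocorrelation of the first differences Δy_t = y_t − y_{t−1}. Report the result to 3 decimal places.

First differences Δy: -2, 0, 2, -1, 4, -5, 5, 0, -1
Mean of differences = 0.2222
Numerator Σ(Δy_t−Δȳ)(Δy_{t+1}−Δȳ) = -52.1605
Denominator Σ(Δy_t−Δȳ)² = 75.5556
r_1(Δy) = -52.1605 / 75.5556 = -0.690

-0.690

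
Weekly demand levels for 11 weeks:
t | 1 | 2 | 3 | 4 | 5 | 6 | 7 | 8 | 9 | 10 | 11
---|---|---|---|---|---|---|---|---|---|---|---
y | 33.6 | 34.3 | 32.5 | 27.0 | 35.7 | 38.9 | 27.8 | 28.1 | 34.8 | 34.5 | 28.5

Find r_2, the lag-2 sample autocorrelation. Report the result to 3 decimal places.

Mean ȳ = (33.6 + 34.3 + 32.5 + 27.0 + 35.7 + 38.9 + 27.8 + 28.1 + 34.8 + 34.5 + 28.5)/11 = 32.3364
Numerator Σ_{t=1}^{9}(y_t−ȳ)(y_{t+2}−ȳ) = -117.6054
Denominator Σ(y_t−ȳ)² = 152.3455
r_2 = -117.6054 / 152.3455 = -0.772

-0.772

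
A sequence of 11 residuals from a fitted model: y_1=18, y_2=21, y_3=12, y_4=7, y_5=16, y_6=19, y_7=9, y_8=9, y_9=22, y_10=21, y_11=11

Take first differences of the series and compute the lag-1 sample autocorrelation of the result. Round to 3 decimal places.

First differences Δy: 3, -9, -5, 9, 3, -10, 0, 13, -1, -10
Mean of differences = -0.7000
Numerator Σ(Δy_t−Δȳ)(Δy_{t+1}−Δȳ) = -33.4900
Denominator Σ(Δy_t−Δȳ)² = 570.1000
r_1(Δy) = -33.4900 / 570.1000 = -0.059

-0.059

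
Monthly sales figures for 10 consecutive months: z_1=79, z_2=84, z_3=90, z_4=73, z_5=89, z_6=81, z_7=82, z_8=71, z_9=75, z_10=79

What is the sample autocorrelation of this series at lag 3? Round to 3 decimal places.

-0.142

Mean z̄ = (79 + 84 + 90 + 73 + 89 + 81 + 82 + 71 + 75 + 79)/10 = 80.3000
Σ(z_t−z̄)(z_{t+3}−z̄) = (9.4900) + (32.1900) + (6.7900) + (-12.4100) + (-80.9100) + (-3.7100) + (-2.2100) = -50.7700
Denominator Σ(z_t−z̄)² = 358.1000
r_3 = -50.7700 / 358.1000 = -0.142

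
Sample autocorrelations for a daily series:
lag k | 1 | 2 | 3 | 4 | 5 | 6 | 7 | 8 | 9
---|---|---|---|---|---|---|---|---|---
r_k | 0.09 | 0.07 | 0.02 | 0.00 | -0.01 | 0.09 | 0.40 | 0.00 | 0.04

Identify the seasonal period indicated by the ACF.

7

The largest autocorrelation is r_7 = 0.40; the remaining lags stay at or below 0.09.
The dominant spike at lag 7 indicates a seasonal period of 7.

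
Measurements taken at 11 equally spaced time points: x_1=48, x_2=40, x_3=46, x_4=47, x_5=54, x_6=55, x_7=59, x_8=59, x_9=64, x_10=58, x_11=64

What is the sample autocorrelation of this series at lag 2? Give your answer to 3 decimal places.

0.513

Mean x̄ = (48 + 40 + 46 + 47 + 54 + 55 + 59 + 59 + 64 + 58 + 64)/11 = 54.0000
Numerator Σ_{t=1}^{9}(x_t−x̄)(x_{t+2}−x̄) = 314.0000
Denominator Σ(x_t−x̄)² = 612.0000
r_2 = 314.0000 / 612.0000 = 0.513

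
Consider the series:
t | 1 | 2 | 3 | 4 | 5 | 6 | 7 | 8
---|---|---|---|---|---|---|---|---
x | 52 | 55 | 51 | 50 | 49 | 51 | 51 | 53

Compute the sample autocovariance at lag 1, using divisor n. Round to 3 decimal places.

Mean x̄ = (52 + 55 + 51 + 50 + 49 + 51 + 51 + 53)/8 = 51.5000
Deviations: 0.5000, 3.5000, -0.5000, -1.5000, -2.5000, -0.5000, -0.5000, 1.5000
Σ_{t=1}^{7}(x_t−x̄)(x_{t+1}−x̄) = 5.2500
γ_1 = 5.2500 / 8 = 0.656

0.656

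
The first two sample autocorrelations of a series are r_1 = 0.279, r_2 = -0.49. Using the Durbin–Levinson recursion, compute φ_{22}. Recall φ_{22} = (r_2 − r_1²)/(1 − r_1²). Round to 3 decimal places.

φ_{22} = (r_2 − r_1²) / (1 − r_1²)
r_1² = (0.279)² = 0.077841
Numerator = -0.49 − 0.0778 = -0.5678; denominator = 1 − 0.0778 = 0.9222
φ_{22} = -0.5678 / 0.9222 = -0.616

-0.616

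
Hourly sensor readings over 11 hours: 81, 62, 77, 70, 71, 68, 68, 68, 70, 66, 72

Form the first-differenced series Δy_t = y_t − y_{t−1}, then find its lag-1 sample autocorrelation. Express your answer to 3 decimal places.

-0.619

First differences Δy: -19, 15, -7, 1, -3, 0, 0, 2, -4, 6
Mean of differences = -0.9000
Numerator Σ(Δy_t−Δȳ)(Δy_{t+1}−Δȳ) = -429.2100
Denominator Σ(Δy_t−Δȳ)² = 692.9000
r_1(Δy) = -429.2100 / 692.9000 = -0.619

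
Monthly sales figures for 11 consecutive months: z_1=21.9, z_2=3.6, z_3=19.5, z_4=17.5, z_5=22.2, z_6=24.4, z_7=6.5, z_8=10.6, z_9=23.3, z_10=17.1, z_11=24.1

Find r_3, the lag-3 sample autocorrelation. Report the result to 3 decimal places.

Mean z̄ = (21.9 + 3.6 + 19.5 + 17.5 + 22.2 + 24.4 + 6.5 + 10.6 + 23.3 + 17.1 + 24.1)/11 = 17.3364
Numerator Σ_{t=1}^{8}(z_t−z̄)(z_{t+3}−z̄) = -86.1912
Denominator Σ(z_t−z̄)² = 531.9455
r_3 = -86.1912 / 531.9455 = -0.162

-0.162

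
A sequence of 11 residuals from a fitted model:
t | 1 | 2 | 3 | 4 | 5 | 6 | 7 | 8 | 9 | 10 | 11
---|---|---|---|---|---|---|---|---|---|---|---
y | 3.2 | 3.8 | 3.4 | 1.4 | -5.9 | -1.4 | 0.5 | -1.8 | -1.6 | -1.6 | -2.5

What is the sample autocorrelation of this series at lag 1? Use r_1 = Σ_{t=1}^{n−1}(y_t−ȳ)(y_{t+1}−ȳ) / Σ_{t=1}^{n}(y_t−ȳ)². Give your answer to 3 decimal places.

0.413

Mean ȳ = (3.2 + 3.8 + 3.4 + 1.4 − 5.9 − 1.4 + 0.5 − 1.8 − 1.6 − 1.6 − 2.5)/11 = -0.2273
Numerator Σ_{t=1}^{10}(y_t−ȳ)(y_{t+1}−ȳ) = 36.9011
Denominator Σ(y_t−ȳ)² = 89.2618
r_1 = 36.9011 / 89.2618 = 0.413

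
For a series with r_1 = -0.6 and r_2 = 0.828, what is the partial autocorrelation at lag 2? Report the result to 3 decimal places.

0.731

φ_{22} = (r_2 − r_1²) / (1 − r_1²)
r_1² = (-0.6)² = 0.36
Numerator = 0.828 − 0.3600 = 0.4680; denominator = 1 − 0.3600 = 0.6400
φ_{22} = 0.4680 / 0.6400 = 0.731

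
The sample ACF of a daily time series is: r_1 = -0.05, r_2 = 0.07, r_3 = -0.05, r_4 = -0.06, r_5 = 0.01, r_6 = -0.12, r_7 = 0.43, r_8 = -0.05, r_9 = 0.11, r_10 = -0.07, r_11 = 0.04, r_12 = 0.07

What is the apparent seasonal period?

7

The largest autocorrelation is r_7 = 0.43; the remaining lags stay at or below 0.11.
The dominant spike at lag 7 indicates a seasonal period of 7.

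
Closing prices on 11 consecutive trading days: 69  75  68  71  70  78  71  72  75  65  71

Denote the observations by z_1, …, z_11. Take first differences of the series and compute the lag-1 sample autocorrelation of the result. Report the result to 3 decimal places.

First differences Δz: 6, -7, 3, -1, 8, -7, 1, 3, -10, 6
Mean of differences = 0.2000
Numerator Σ(Δz_t−Δz̄)(Δz_{t+1}−Δz̄) = -222.0400
Denominator Σ(Δz_t−Δz̄)² = 353.6000
r_1(Δz) = -222.0400 / 353.6000 = -0.628

-0.628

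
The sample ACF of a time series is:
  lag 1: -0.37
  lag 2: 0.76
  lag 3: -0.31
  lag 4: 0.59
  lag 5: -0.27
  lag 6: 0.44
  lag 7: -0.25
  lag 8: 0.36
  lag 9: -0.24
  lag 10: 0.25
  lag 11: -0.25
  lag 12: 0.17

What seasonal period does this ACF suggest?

2

The largest autocorrelation is r_2 = 0.76, with weaker echoes at lags 4 (0.59), 6 (0.44), 8 (0.36), 10 (0.25) and 12 (0.17); the remaining lags stay at or below -0.24.
The dominant spike at lag 2 indicates a seasonal period of 2.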